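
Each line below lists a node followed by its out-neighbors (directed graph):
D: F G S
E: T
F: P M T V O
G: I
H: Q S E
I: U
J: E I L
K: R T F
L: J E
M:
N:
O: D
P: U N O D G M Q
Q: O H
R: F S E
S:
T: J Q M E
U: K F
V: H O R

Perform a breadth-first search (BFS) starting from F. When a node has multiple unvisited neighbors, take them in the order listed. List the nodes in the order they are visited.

Visit F; enqueue P, M, T, V, O → queue [P, M, T, V, O]
Visit P; enqueue U, N, D, G, Q → queue [M, T, V, O, U, N, D, G, Q]
Visit M → queue [T, V, O, U, N, D, G, Q]
Visit T; enqueue J, E → queue [V, O, U, N, D, G, Q, J, E]
Visit V; enqueue H, R → queue [O, U, N, D, G, Q, J, E, H, R]
Visit O → queue [U, N, D, G, Q, J, E, H, R]
Visit U; enqueue K → queue [N, D, G, Q, J, E, H, R, K]
Visit N → queue [D, G, Q, J, E, H, R, K]
Visit D; enqueue S → queue [G, Q, J, E, H, R, K, S]
Visit G; enqueue I → queue [Q, J, E, H, R, K, S, I]
Visit Q → queue [J, E, H, R, K, S, I]
Visit J; enqueue L → queue [E, H, R, K, S, I, L]
Visit E → queue [H, R, K, S, I, L]
Visit H → queue [R, K, S, I, L]
Visit R → queue [K, S, I, L]
Visit K → queue [S, I, L]
Visit S → queue [I, L]
Visit I → queue [L]
Visit L → queue []

F -> P -> M -> T -> V -> O -> U -> N -> D -> G -> Q -> J -> E -> H -> R -> K -> S -> I -> L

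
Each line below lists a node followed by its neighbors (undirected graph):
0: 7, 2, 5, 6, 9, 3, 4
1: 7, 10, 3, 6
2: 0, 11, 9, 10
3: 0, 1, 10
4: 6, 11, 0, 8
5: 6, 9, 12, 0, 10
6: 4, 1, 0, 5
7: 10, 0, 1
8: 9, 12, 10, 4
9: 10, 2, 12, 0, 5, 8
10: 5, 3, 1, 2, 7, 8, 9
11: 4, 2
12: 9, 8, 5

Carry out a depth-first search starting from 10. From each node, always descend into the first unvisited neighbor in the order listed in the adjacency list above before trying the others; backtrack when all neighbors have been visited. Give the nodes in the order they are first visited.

10, 5, 6, 4, 11, 2, 0, 7, 1, 3, 9, 12, 8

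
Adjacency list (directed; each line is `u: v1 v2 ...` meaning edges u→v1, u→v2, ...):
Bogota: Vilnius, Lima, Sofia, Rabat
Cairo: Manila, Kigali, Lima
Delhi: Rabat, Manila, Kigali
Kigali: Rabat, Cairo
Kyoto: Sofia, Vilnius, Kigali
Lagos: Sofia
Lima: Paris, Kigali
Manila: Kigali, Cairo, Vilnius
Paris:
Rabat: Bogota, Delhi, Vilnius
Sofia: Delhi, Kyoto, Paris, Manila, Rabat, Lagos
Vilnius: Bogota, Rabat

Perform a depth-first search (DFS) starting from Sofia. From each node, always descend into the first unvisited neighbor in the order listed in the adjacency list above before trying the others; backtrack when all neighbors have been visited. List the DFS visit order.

Sofia, Delhi, Rabat, Bogota, Vilnius, Lima, Paris, Kigali, Cairo, Manila, Kyoto, Lagos

Visit Sofia
Sofia → Delhi
Delhi → Rabat
Rabat → Bogota
Bogota → Vilnius
Bogota → Lima
Lima → Paris
Lima → Kigali
Kigali → Cairo
Cairo → Manila
Sofia → Kyoto
Sofia → Lagos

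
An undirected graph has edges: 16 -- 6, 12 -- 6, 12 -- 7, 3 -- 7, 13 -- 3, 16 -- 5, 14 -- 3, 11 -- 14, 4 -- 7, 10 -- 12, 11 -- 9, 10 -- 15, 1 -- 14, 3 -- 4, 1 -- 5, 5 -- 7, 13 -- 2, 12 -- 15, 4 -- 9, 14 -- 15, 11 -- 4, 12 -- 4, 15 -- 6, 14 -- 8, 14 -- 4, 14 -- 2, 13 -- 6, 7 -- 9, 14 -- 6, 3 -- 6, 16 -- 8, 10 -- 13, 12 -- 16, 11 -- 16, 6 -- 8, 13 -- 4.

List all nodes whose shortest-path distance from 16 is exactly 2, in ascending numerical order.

Level 0: 16
Level 1: 5, 6, 8, 11, 12
Level 2: 1, 3, 4, 7, 9, 10, 13, 14, 15
Level 3: 2

1, 3, 4, 7, 9, 10, 13, 14, 15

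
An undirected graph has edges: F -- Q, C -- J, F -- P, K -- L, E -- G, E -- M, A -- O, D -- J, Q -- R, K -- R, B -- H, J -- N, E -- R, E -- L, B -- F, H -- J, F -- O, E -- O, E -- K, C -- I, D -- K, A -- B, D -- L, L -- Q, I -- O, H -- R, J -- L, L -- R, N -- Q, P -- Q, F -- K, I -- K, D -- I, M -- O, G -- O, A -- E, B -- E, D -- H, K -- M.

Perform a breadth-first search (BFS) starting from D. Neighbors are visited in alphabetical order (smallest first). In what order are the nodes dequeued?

Visit D; enqueue H, I, J, K, L → queue [H, I, J, K, L]
Visit H; enqueue B, R → queue [I, J, K, L, B, R]
Visit I; enqueue C, O → queue [J, K, L, B, R, C, O]
Visit J; enqueue N → queue [K, L, B, R, C, O, N]
Visit K; enqueue E, F, M → queue [L, B, R, C, O, N, E, F, M]
Visit L; enqueue Q → queue [B, R, C, O, N, E, F, M, Q]
Visit B; enqueue A → queue [R, C, O, N, E, F, M, Q, A]
Visit R → queue [C, O, N, E, F, M, Q, A]
Visit C → queue [O, N, E, F, M, Q, A]
Visit O; enqueue G → queue [N, E, F, M, Q, A, G]
Visit N → queue [E, F, M, Q, A, G]
Visit E → queue [F, M, Q, A, G]
Visit F; enqueue P → queue [M, Q, A, G, P]
Visit M → queue [Q, A, G, P]
Visit Q → queue [A, G, P]
Visit A → queue [G, P]
Visit G → queue [P]
Visit P → queue []

D, H, I, J, K, L, B, R, C, O, N, E, F, M, Q, A, G, P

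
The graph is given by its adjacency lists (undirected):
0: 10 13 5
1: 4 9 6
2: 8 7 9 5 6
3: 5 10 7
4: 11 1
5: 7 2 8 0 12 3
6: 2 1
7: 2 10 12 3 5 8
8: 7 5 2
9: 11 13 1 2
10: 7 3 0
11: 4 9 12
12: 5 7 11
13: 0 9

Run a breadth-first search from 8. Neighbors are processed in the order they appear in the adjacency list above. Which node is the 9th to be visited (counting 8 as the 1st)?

9

Visit 8; enqueue 7, 5, 2 → queue [7, 5, 2]
Visit 7; enqueue 10, 12, 3 → queue [5, 2, 10, 12, 3]
Visit 5; enqueue 0 → queue [2, 10, 12, 3, 0]
Visit 2; enqueue 9, 6 → queue [10, 12, 3, 0, 9, 6]
Visit 10 → queue [12, 3, 0, 9, 6]
Visit 12; enqueue 11 → queue [3, 0, 9, 6, 11]
Visit 3 → queue [0, 9, 6, 11]
Visit 0; enqueue 13 → queue [9, 6, 11, 13]
Visit 9; enqueue 1 → queue [6, 11, 13, 1]
Visit 6 → queue [11, 13, 1]
Visit 11; enqueue 4 → queue [13, 1, 4]
Visit 13 → queue [1, 4]
Visit 1 → queue [4]
Visit 4 → queue []

Visit order: 8, 7, 5, 2, 10, 12, 3, 0, 9, 6, 11, 13, 1, 4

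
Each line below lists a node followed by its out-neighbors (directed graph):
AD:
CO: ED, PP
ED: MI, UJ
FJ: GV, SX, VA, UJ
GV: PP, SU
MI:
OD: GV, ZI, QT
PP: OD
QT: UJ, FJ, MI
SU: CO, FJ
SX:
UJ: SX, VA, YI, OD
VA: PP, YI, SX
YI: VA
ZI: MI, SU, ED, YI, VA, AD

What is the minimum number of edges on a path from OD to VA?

2

Level 0: OD
Level 1: GV, QT, ZI
Level 2: AD, ED, FJ, MI, PP, SU, UJ, VA, YI
Level 3: CO, SX
VA first appears at level 2.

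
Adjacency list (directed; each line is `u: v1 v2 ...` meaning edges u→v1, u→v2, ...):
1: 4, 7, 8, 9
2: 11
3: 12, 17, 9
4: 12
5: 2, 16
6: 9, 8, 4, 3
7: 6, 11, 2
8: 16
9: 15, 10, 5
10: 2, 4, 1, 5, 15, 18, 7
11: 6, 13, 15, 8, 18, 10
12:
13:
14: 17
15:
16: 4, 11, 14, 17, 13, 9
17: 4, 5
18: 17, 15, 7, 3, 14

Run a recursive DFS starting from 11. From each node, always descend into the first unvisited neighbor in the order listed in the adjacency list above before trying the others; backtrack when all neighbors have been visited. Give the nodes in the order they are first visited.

11 → 6 → 9 → 15 → 10 → 2 → 4 → 12 → 1 → 7 → 8 → 16 → 14 → 17 → 5 → 13 → 18 → 3

Visit 11
11 → 6
6 → 9
9 → 15
9 → 10
10 → 2
10 → 4
4 → 12
10 → 1
1 → 7
1 → 8
8 → 16
16 → 14
14 → 17
17 → 5
16 → 13
10 → 18
18 → 3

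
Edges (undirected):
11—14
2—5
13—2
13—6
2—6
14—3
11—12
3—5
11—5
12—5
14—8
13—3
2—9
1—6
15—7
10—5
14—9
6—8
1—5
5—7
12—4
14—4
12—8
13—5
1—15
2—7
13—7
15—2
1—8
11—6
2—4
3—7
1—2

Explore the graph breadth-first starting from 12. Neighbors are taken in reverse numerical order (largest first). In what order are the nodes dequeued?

12, 11, 8, 5, 4, 14, 6, 1, 13, 10, 7, 3, 2, 9, 15

Visit 12; enqueue 11, 8, 5, 4 → queue [11, 8, 5, 4]
Visit 11; enqueue 14, 6 → queue [8, 5, 4, 14, 6]
Visit 8; enqueue 1 → queue [5, 4, 14, 6, 1]
Visit 5; enqueue 13, 10, 7, 3, 2 → queue [4, 14, 6, 1, 13, 10, 7, 3, 2]
Visit 4 → queue [14, 6, 1, 13, 10, 7, 3, 2]
Visit 14; enqueue 9 → queue [6, 1, 13, 10, 7, 3, 2, 9]
Visit 6 → queue [1, 13, 10, 7, 3, 2, 9]
Visit 1; enqueue 15 → queue [13, 10, 7, 3, 2, 9, 15]
Visit 13 → queue [10, 7, 3, 2, 9, 15]
Visit 10 → queue [7, 3, 2, 9, 15]
Visit 7 → queue [3, 2, 9, 15]
Visit 3 → queue [2, 9, 15]
Visit 2 → queue [9, 15]
Visit 9 → queue [15]
Visit 15 → queue []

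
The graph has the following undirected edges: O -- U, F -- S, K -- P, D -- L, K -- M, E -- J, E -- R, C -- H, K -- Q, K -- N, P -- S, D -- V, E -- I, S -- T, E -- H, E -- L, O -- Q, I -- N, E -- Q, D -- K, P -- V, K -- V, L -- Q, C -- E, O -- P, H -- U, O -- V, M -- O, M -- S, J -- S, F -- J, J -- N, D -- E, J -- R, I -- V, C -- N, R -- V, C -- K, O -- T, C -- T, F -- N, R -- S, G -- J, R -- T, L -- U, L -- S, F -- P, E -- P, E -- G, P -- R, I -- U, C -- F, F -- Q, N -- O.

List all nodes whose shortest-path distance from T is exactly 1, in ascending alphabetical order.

C, O, R, S

Level 0: T
Level 1: C, O, R, S
Level 2: E, F, H, J, K, L, M, N, P, Q, U, V
Level 3: D, G, I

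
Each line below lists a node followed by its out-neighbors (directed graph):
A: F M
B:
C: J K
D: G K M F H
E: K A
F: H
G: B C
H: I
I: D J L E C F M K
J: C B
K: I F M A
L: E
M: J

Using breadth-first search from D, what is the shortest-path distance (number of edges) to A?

Level 0: D
Level 1: F, G, H, K, M
Level 2: A, B, C, I, J
Level 3: E, L
A first appears at level 2.

2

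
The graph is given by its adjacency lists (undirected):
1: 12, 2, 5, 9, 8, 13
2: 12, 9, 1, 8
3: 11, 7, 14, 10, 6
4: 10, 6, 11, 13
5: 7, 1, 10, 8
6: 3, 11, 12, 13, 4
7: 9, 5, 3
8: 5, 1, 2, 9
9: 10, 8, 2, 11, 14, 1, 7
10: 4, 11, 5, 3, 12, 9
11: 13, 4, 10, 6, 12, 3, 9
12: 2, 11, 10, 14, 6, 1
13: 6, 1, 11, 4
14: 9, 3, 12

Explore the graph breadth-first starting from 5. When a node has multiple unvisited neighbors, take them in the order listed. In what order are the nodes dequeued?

5, 7, 1, 10, 8, 9, 3, 12, 2, 13, 4, 11, 14, 6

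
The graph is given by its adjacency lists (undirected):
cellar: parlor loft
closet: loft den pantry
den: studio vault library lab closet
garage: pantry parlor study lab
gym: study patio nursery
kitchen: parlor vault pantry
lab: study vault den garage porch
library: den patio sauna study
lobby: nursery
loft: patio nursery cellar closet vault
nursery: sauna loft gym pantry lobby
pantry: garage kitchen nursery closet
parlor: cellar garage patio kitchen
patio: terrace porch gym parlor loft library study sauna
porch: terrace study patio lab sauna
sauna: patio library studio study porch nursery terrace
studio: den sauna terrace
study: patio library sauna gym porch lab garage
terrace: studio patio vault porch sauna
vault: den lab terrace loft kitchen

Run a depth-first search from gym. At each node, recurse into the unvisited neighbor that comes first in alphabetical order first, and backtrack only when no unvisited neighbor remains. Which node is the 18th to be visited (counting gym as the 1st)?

porch

Visit gym
gym → nursery
nursery → lobby
nursery → loft
loft → cellar
cellar → parlor
parlor → garage
garage → lab
lab → den
den → closet
closet → pantry
pantry → kitchen
kitchen → vault
vault → terrace
terrace → patio
patio → library
library → sauna
sauna → porch
porch → study
sauna → studio

Visit order: gym, nursery, lobby, loft, cellar, parlor, garage, lab, den, closet, pantry, kitchen, vault, terrace, patio, library, sauna, porch, study, studio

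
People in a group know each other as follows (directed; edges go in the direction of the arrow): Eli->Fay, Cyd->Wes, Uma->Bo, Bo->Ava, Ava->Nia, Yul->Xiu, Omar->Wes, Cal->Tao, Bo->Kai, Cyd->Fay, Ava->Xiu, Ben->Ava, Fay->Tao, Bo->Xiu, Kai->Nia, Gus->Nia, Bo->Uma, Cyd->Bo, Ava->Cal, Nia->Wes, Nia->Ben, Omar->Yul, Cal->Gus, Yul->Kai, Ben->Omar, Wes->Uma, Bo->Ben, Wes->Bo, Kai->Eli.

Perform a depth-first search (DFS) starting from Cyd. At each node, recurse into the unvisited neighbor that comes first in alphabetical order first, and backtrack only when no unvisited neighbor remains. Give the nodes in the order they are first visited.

Cyd → Bo → Ava → Cal → Gus → Nia → Ben → Omar → Wes → Uma → Yul → Kai → Eli → Fay → Tao → Xiu

Visit Cyd
Cyd → Bo
Bo → Ava
Ava → Cal
Cal → Gus
Gus → Nia
Nia → Ben
Ben → Omar
Omar → Wes
Wes → Uma
Omar → Yul
Yul → Kai
Kai → Eli
Eli → Fay
Fay → Tao
Yul → Xiu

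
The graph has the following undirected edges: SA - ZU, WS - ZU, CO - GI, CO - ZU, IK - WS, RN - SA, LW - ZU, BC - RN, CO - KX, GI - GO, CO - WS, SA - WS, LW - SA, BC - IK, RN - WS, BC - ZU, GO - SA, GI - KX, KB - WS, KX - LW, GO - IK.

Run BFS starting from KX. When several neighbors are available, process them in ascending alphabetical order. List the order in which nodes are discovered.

KX CO GI LW WS ZU GO SA IK KB RN BC

Visit KX; enqueue CO, GI, LW → queue [CO, GI, LW]
Visit CO; enqueue WS, ZU → queue [GI, LW, WS, ZU]
Visit GI; enqueue GO → queue [LW, WS, ZU, GO]
Visit LW; enqueue SA → queue [WS, ZU, GO, SA]
Visit WS; enqueue IK, KB, RN → queue [ZU, GO, SA, IK, KB, RN]
Visit ZU; enqueue BC → queue [GO, SA, IK, KB, RN, BC]
Visit GO → queue [SA, IK, KB, RN, BC]
Visit SA → queue [IK, KB, RN, BC]
Visit IK → queue [KB, RN, BC]
Visit KB → queue [RN, BC]
Visit RN → queue [BC]
Visit BC → queue []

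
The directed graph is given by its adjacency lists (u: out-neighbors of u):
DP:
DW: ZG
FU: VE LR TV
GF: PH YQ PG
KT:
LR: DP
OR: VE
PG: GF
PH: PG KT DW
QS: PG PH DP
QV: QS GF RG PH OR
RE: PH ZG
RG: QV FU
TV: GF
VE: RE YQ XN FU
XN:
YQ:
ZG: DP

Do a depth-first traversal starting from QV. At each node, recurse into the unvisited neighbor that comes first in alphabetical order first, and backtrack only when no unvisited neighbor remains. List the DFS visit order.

QV GF PG PH DW ZG DP KT YQ OR VE FU LR TV RE XN QS RG

Visit QV
QV → GF
GF → PG
GF → PH
PH → DW
DW → ZG
ZG → DP
PH → KT
GF → YQ
QV → OR
OR → VE
VE → FU
FU → LR
FU → TV
VE → RE
VE → XN
QV → QS
QV → RG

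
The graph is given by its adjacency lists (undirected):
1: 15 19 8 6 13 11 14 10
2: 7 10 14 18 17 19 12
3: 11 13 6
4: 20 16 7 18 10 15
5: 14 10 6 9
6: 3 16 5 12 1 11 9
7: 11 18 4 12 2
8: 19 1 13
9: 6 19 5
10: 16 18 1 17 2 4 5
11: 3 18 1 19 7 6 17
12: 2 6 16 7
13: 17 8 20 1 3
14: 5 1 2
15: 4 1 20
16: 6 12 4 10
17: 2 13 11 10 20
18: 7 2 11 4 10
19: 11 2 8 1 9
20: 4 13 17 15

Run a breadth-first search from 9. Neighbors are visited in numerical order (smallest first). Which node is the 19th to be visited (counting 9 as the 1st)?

Visit 9; enqueue 5, 6, 19 → queue [5, 6, 19]
Visit 5; enqueue 10, 14 → queue [6, 19, 10, 14]
Visit 6; enqueue 1, 3, 11, 12, 16 → queue [19, 10, 14, 1, 3, 11, 12, 16]
Visit 19; enqueue 2, 8 → queue [10, 14, 1, 3, 11, 12, 16, 2, 8]
Visit 10; enqueue 4, 17, 18 → queue [14, 1, 3, 11, 12, 16, 2, 8, 4, 17, 18]
Visit 14 → queue [1, 3, 11, 12, 16, 2, 8, 4, 17, 18]
Visit 1; enqueue 13, 15 → queue [3, 11, 12, 16, 2, 8, 4, 17, 18, 13, 15]
Visit 3 → queue [11, 12, 16, 2, 8, 4, 17, 18, 13, 15]
Visit 11; enqueue 7 → queue [12, 16, 2, 8, 4, 17, 18, 13, 15, 7]
Visit 12 → queue [16, 2, 8, 4, 17, 18, 13, 15, 7]
Visit 16 → queue [2, 8, 4, 17, 18, 13, 15, 7]
Visit 2 → queue [8, 4, 17, 18, 13, 15, 7]
Visit 8 → queue [4, 17, 18, 13, 15, 7]
Visit 4; enqueue 20 → queue [17, 18, 13, 15, 7, 20]
Visit 17 → queue [18, 13, 15, 7, 20]
Visit 18 → queue [13, 15, 7, 20]
Visit 13 → queue [15, 7, 20]
Visit 15 → queue [7, 20]
Visit 7 → queue [20]
Visit 20 → queue []

Visit order: 9, 5, 6, 19, 10, 14, 1, 3, 11, 12, 16, 2, 8, 4, 17, 18, 13, 15, 7, 20

7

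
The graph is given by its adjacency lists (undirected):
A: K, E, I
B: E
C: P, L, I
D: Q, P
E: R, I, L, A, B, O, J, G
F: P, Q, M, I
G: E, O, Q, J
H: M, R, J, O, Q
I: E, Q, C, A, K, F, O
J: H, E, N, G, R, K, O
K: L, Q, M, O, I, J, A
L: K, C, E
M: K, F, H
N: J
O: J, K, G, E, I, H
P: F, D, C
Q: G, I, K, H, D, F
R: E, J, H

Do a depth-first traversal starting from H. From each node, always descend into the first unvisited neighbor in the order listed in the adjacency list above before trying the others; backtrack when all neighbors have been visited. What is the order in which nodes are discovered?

H, M, K, L, C, P, F, Q, G, E, R, J, N, O, I, A, B, D

Visit H
H → M
M → K
K → L
L → C
C → P
P → F
F → Q
Q → G
G → E
E → R
R → J
J → N
J → O
O → I
I → A
E → B
Q → D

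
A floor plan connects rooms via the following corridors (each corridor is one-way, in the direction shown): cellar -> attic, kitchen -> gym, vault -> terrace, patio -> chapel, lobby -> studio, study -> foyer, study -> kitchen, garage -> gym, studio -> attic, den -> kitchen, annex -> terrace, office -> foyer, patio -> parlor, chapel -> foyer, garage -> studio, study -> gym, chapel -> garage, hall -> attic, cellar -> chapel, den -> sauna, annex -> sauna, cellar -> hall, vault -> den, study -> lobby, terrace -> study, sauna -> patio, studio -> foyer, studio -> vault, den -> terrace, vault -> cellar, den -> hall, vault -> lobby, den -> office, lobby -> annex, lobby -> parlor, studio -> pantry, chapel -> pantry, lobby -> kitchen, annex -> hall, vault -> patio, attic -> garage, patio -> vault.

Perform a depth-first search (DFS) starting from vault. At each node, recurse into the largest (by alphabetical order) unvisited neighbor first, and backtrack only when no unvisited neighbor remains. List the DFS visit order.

vault → terrace → study → lobby → studio → pantry → foyer → attic → garage → gym → parlor → kitchen → annex → sauna → patio → chapel → hall → den → office → cellar

Visit vault
vault → terrace
terrace → study
study → lobby
lobby → studio
studio → pantry
studio → foyer
studio → attic
attic → garage
garage → gym
lobby → parlor
lobby → kitchen
lobby → annex
annex → sauna
sauna → patio
patio → chapel
annex → hall
vault → den
den → office
vault → cellar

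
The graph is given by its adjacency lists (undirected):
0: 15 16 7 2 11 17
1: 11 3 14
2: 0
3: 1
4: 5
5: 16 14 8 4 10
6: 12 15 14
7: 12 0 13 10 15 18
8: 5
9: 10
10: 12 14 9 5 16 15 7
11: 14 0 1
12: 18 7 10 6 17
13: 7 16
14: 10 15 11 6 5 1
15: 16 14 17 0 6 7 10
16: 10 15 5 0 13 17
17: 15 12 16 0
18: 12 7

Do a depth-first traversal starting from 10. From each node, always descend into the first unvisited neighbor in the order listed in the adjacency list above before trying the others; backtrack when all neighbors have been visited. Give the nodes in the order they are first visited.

Visit 10
10 → 12
12 → 18
18 → 7
7 → 0
0 → 15
15 → 16
16 → 5
5 → 14
14 → 11
11 → 1
1 → 3
14 → 6
5 → 8
5 → 4
16 → 13
16 → 17
0 → 2
10 → 9

10, 12, 18, 7, 0, 15, 16, 5, 14, 11, 1, 3, 6, 8, 4, 13, 17, 2, 9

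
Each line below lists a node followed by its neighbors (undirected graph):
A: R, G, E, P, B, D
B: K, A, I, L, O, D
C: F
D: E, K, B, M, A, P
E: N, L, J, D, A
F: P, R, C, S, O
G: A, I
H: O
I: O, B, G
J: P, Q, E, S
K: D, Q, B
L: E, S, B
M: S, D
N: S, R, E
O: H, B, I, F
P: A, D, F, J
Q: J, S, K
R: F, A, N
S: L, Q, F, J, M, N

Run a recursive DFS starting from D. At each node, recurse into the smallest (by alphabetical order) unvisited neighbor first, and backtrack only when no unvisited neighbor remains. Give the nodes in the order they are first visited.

Visit D
D → A
A → B
B → I
I → G
I → O
O → F
F → C
F → P
P → J
J → E
E → L
L → S
S → M
S → N
N → R
S → Q
Q → K
O → H

D, A, B, I, G, O, F, C, P, J, E, L, S, M, N, R, Q, K, H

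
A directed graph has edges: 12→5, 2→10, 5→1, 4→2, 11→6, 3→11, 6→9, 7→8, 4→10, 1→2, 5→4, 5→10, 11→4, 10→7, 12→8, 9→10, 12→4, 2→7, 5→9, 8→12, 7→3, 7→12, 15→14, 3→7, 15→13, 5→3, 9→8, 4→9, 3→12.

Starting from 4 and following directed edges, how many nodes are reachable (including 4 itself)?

12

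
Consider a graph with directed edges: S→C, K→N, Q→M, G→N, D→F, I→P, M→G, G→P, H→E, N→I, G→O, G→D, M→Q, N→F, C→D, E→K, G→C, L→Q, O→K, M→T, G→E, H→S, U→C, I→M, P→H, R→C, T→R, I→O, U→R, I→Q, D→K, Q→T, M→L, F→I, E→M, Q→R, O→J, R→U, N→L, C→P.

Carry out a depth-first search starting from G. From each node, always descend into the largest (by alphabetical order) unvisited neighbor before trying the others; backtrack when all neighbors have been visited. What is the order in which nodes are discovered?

Visit G
G → P
P → H
H → S
S → C
C → D
D → K
K → N
N → L
L → Q
Q → T
T → R
R → U
Q → M
N → I
I → O
O → J
N → F
H → E

G P H S C D K N L Q T R U M I O J F E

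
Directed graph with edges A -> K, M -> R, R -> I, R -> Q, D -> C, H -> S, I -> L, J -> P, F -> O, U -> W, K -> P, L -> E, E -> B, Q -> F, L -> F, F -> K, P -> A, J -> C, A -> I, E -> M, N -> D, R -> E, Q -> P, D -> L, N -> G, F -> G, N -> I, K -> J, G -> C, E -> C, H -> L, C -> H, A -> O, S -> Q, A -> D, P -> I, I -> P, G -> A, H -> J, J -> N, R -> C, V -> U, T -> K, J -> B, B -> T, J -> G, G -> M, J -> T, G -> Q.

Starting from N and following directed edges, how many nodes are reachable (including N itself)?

BFS from N visits: N, I, G, D, P, L, Q, M, C, A, F, E, R, H, O, K, B, S, J, T
Reachable nodes: 20 of 23 total.

20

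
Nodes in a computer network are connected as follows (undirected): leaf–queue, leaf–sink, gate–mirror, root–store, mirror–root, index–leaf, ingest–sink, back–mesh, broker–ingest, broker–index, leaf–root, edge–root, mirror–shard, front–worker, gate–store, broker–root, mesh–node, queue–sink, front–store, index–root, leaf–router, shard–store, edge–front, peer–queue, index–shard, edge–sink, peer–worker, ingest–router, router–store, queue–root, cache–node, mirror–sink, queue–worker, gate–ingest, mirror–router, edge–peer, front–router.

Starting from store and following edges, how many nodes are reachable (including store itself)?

BFS from store visits: store, front, gate, root, router, shard, edge, worker, ingest, mirror, broker, index, leaf, queue, peer, sink
Reachable nodes: 16 of 20 total.

16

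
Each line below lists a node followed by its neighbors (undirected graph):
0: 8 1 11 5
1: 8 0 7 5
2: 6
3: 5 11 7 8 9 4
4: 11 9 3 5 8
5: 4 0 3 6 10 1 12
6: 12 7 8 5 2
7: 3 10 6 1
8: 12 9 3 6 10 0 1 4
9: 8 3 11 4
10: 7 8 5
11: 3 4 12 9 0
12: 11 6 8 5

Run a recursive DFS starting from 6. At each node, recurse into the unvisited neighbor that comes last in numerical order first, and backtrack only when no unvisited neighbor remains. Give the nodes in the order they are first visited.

Visit 6
6 → 12
12 → 11
11 → 9
9 → 8
8 → 10
10 → 7
7 → 3
3 → 5
5 → 4
5 → 1
1 → 0
6 → 2

6, 12, 11, 9, 8, 10, 7, 3, 5, 4, 1, 0, 2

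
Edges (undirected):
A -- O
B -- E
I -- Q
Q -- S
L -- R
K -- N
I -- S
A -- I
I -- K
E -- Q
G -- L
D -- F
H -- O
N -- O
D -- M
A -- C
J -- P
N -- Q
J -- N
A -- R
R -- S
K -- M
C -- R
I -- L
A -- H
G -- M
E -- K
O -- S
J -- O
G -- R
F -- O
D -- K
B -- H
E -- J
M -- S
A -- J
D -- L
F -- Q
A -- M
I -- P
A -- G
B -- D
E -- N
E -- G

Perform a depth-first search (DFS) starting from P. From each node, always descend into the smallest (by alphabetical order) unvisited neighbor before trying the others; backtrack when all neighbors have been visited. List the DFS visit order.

P, I, A, C, R, G, E, B, D, F, O, H, J, N, K, M, S, Q, L

Visit P
P → I
I → A
A → C
C → R
R → G
G → E
E → B
B → D
D → F
F → O
O → H
O → J
J → N
N → K
K → M
M → S
S → Q
D → L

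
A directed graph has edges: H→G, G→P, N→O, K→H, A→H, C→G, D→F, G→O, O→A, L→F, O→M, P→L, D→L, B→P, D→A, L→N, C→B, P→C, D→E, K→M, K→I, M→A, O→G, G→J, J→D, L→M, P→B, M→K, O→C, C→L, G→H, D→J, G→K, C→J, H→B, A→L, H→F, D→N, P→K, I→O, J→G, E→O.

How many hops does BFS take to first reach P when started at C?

Level 0: C
Level 1: B, G, J, L
Level 2: D, F, H, K, M, N, O, P
Level 3: A, E, I
P first appears at level 2.

2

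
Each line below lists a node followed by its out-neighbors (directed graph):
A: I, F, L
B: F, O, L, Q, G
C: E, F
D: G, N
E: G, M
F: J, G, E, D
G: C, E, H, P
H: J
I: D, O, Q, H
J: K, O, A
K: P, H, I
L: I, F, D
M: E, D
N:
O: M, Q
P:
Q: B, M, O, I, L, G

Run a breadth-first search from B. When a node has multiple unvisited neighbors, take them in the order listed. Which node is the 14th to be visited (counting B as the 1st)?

P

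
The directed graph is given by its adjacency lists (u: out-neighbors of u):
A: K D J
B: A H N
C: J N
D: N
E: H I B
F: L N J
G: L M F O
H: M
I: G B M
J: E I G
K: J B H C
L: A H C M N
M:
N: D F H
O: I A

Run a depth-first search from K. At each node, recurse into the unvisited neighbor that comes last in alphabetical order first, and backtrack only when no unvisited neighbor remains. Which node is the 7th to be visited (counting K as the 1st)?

Visit K
K → J
J → I
I → M
I → G
G → O
O → A
A → D
D → N
N → H
N → F
F → L
L → C
I → B
J → E

Visit order: K, J, I, M, G, O, A, D, N, H, F, L, C, B, E

A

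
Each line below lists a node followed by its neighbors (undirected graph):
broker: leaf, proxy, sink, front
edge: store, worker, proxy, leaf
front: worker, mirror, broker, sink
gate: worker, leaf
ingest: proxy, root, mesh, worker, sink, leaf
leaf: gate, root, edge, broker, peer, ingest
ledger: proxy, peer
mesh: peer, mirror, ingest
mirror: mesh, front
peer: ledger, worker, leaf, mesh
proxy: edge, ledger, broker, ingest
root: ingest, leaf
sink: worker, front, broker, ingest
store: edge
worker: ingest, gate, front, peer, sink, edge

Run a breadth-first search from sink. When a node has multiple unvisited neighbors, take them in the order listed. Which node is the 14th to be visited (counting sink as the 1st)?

ledger

Visit sink; enqueue worker, front, broker, ingest → queue [worker, front, broker, ingest]
Visit worker; enqueue gate, peer, edge → queue [front, broker, ingest, gate, peer, edge]
Visit front; enqueue mirror → queue [broker, ingest, gate, peer, edge, mirror]
Visit broker; enqueue leaf, proxy → queue [ingest, gate, peer, edge, mirror, leaf, proxy]
Visit ingest; enqueue root, mesh → queue [gate, peer, edge, mirror, leaf, proxy, root, mesh]
Visit gate → queue [peer, edge, mirror, leaf, proxy, root, mesh]
Visit peer; enqueue ledger → queue [edge, mirror, leaf, proxy, root, mesh, ledger]
Visit edge; enqueue store → queue [mirror, leaf, proxy, root, mesh, ledger, store]
Visit mirror → queue [leaf, proxy, root, mesh, ledger, store]
Visit leaf → queue [proxy, root, mesh, ledger, store]
Visit proxy → queue [root, mesh, ledger, store]
Visit root → queue [mesh, ledger, store]
Visit mesh → queue [ledger, store]
Visit ledger → queue [store]
Visit store → queue []

Visit order: sink, worker, front, broker, ingest, gate, peer, edge, mirror, leaf, proxy, root, mesh, ledger, store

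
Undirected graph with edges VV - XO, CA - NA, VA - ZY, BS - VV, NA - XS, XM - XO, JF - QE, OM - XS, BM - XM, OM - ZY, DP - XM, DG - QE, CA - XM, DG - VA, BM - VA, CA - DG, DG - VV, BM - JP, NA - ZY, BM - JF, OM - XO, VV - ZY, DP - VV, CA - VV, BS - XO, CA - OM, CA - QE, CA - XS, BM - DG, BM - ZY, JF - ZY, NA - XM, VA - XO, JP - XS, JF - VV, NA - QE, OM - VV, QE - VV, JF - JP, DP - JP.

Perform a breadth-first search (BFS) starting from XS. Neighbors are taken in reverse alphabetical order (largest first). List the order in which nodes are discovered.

Visit XS; enqueue OM, NA, JP, CA → queue [OM, NA, JP, CA]
Visit OM; enqueue ZY, XO, VV → queue [NA, JP, CA, ZY, XO, VV]
Visit NA; enqueue XM, QE → queue [JP, CA, ZY, XO, VV, XM, QE]
Visit JP; enqueue JF, DP, BM → queue [CA, ZY, XO, VV, XM, QE, JF, DP, BM]
Visit CA; enqueue DG → queue [ZY, XO, VV, XM, QE, JF, DP, BM, DG]
Visit ZY; enqueue VA → queue [XO, VV, XM, QE, JF, DP, BM, DG, VA]
Visit XO; enqueue BS → queue [VV, XM, QE, JF, DP, BM, DG, VA, BS]
Visit VV → queue [XM, QE, JF, DP, BM, DG, VA, BS]
Visit XM → queue [QE, JF, DP, BM, DG, VA, BS]
Visit QE → queue [JF, DP, BM, DG, VA, BS]
Visit JF → queue [DP, BM, DG, VA, BS]
Visit DP → queue [BM, DG, VA, BS]
Visit BM → queue [DG, VA, BS]
Visit DG → queue [VA, BS]
Visit VA → queue [BS]
Visit BS → queue []

XS OM NA JP CA ZY XO VV XM QE JF DP BM DG VA BS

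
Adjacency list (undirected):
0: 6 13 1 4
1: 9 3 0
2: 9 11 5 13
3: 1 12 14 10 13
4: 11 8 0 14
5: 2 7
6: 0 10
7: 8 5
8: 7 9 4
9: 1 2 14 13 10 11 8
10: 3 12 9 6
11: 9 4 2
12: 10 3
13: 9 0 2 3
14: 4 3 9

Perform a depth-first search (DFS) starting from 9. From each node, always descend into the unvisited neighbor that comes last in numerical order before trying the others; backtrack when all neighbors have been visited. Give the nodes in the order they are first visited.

9 -> 14 -> 4 -> 11 -> 2 -> 13 -> 3 -> 12 -> 10 -> 6 -> 0 -> 1 -> 5 -> 7 -> 8

Visit 9
9 → 14
14 → 4
4 → 11
11 → 2
2 → 13
13 → 3
3 → 12
12 → 10
10 → 6
6 → 0
0 → 1
2 → 5
5 → 7
7 → 8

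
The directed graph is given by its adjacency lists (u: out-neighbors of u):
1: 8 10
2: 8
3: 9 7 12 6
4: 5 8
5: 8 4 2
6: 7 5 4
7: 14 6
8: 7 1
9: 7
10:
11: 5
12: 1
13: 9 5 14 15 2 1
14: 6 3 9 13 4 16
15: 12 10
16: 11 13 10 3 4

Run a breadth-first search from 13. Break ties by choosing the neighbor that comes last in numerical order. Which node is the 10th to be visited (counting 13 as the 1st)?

Visit 13; enqueue 15, 14, 9, 5, 2, 1 → queue [15, 14, 9, 5, 2, 1]
Visit 15; enqueue 12, 10 → queue [14, 9, 5, 2, 1, 12, 10]
Visit 14; enqueue 16, 6, 4, 3 → queue [9, 5, 2, 1, 12, 10, 16, 6, 4, 3]
Visit 9; enqueue 7 → queue [5, 2, 1, 12, 10, 16, 6, 4, 3, 7]
Visit 5; enqueue 8 → queue [2, 1, 12, 10, 16, 6, 4, 3, 7, 8]
Visit 2 → queue [1, 12, 10, 16, 6, 4, 3, 7, 8]
Visit 1 → queue [12, 10, 16, 6, 4, 3, 7, 8]
Visit 12 → queue [10, 16, 6, 4, 3, 7, 8]
Visit 10 → queue [16, 6, 4, 3, 7, 8]
Visit 16; enqueue 11 → queue [6, 4, 3, 7, 8, 11]
Visit 6 → queue [4, 3, 7, 8, 11]
Visit 4 → queue [3, 7, 8, 11]
Visit 3 → queue [7, 8, 11]
Visit 7 → queue [8, 11]
Visit 8 → queue [11]
Visit 11 → queue []

Visit order: 13, 15, 14, 9, 5, 2, 1, 12, 10, 16, 6, 4, 3, 7, 8, 11

16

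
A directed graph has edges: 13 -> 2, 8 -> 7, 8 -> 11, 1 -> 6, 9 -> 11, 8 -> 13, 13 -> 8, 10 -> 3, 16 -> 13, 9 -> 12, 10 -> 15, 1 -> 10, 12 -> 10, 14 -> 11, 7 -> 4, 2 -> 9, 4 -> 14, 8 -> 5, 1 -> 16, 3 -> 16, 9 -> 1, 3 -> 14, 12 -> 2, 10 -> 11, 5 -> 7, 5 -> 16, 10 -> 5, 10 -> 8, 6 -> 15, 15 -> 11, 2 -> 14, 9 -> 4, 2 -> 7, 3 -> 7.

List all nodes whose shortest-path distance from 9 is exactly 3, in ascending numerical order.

3, 5, 7, 8, 13, 15

Level 0: 9
Level 1: 1, 4, 11, 12
Level 2: 2, 6, 10, 14, 16
Level 3: 3, 5, 7, 8, 13, 15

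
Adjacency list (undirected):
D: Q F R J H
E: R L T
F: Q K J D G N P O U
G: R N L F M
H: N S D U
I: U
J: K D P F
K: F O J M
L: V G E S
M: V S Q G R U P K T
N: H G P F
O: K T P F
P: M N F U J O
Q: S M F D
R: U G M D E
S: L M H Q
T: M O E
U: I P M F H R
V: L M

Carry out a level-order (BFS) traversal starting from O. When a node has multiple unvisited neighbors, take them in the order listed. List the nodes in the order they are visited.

O → K → T → P → F → J → M → E → N → U → Q → D → G → V → S → R → L → H → I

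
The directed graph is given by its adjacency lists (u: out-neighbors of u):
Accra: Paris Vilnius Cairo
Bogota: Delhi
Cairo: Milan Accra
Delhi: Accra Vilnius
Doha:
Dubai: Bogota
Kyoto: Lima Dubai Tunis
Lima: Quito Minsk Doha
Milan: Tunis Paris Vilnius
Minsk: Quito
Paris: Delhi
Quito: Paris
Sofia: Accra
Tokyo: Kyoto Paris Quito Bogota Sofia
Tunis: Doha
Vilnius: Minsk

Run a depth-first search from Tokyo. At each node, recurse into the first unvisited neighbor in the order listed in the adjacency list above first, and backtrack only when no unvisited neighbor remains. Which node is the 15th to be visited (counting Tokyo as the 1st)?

Bogota

Visit Tokyo
Tokyo → Kyoto
Kyoto → Lima
Lima → Quito
Quito → Paris
Paris → Delhi
Delhi → Accra
Accra → Vilnius
Vilnius → Minsk
Accra → Cairo
Cairo → Milan
Milan → Tunis
Tunis → Doha
Kyoto → Dubai
Dubai → Bogota
Tokyo → Sofia

Visit order: Tokyo, Kyoto, Lima, Quito, Paris, Delhi, Accra, Vilnius, Minsk, Cairo, Milan, Tunis, Doha, Dubai, Bogota, Sofia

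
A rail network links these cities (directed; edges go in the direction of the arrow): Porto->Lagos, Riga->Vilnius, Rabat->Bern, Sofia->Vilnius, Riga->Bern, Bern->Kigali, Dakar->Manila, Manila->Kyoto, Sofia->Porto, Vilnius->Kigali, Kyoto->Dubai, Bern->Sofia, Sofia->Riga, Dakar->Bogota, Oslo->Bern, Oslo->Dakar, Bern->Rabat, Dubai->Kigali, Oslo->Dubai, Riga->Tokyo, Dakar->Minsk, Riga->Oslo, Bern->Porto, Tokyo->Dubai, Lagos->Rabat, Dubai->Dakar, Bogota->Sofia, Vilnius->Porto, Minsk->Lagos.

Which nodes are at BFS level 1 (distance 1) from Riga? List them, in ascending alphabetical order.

Bern, Oslo, Tokyo, Vilnius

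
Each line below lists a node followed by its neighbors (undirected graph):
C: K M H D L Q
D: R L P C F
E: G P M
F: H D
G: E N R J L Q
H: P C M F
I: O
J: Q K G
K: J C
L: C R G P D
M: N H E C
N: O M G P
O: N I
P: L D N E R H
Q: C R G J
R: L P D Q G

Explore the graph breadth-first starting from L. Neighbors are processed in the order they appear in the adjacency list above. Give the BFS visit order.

Visit L; enqueue C, R, G, P, D → queue [C, R, G, P, D]
Visit C; enqueue K, M, H, Q → queue [R, G, P, D, K, M, H, Q]
Visit R → queue [G, P, D, K, M, H, Q]
Visit G; enqueue E, N, J → queue [P, D, K, M, H, Q, E, N, J]
Visit P → queue [D, K, M, H, Q, E, N, J]
Visit D; enqueue F → queue [K, M, H, Q, E, N, J, F]
Visit K → queue [M, H, Q, E, N, J, F]
Visit M → queue [H, Q, E, N, J, F]
Visit H → queue [Q, E, N, J, F]
Visit Q → queue [E, N, J, F]
Visit E → queue [N, J, F]
Visit N; enqueue O → queue [J, F, O]
Visit J → queue [F, O]
Visit F → queue [O]
Visit O; enqueue I → queue [I]
Visit I → queue []

L, C, R, G, P, D, K, M, H, Q, E, N, J, F, O, I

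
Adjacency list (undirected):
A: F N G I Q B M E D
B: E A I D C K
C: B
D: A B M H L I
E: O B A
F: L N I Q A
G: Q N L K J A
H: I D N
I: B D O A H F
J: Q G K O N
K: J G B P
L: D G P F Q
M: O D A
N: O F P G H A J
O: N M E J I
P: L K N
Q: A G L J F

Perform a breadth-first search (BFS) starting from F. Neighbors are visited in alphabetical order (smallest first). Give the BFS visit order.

Visit F; enqueue A, I, L, N, Q → queue [A, I, L, N, Q]
Visit A; enqueue B, D, E, G, M → queue [I, L, N, Q, B, D, E, G, M]
Visit I; enqueue H, O → queue [L, N, Q, B, D, E, G, M, H, O]
Visit L; enqueue P → queue [N, Q, B, D, E, G, M, H, O, P]
Visit N; enqueue J → queue [Q, B, D, E, G, M, H, O, P, J]
Visit Q → queue [B, D, E, G, M, H, O, P, J]
Visit B; enqueue C, K → queue [D, E, G, M, H, O, P, J, C, K]
Visit D → queue [E, G, M, H, O, P, J, C, K]
Visit E → queue [G, M, H, O, P, J, C, K]
Visit G → queue [M, H, O, P, J, C, K]
Visit M → queue [H, O, P, J, C, K]
Visit H → queue [O, P, J, C, K]
Visit O → queue [P, J, C, K]
Visit P → queue [J, C, K]
Visit J → queue [C, K]
Visit C → queue [K]
Visit K → queue []

F -> A -> I -> L -> N -> Q -> B -> D -> E -> G -> M -> H -> O -> P -> J -> C -> K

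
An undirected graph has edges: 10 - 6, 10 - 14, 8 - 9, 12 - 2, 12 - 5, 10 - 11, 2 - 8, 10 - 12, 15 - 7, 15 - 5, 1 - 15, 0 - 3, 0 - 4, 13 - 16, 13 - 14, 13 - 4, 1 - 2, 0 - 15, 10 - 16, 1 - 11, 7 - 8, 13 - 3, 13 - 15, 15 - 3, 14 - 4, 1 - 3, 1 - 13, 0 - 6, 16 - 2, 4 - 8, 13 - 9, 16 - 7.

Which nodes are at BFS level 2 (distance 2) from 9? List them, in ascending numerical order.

1, 2, 3, 4, 7, 14, 15, 16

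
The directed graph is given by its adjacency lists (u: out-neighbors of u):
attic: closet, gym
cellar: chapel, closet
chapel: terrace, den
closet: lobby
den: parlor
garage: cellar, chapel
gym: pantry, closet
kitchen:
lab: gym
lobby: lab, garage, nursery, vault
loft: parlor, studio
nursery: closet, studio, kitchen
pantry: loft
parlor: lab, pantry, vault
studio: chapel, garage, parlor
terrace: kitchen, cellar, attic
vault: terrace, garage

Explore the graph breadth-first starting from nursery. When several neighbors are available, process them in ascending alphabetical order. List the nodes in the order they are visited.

nursery -> closet -> kitchen -> studio -> lobby -> chapel -> garage -> parlor -> lab -> vault -> den -> terrace -> cellar -> pantry -> gym -> attic -> loft

Visit nursery; enqueue closet, kitchen, studio → queue [closet, kitchen, studio]
Visit closet; enqueue lobby → queue [kitchen, studio, lobby]
Visit kitchen → queue [studio, lobby]
Visit studio; enqueue chapel, garage, parlor → queue [lobby, chapel, garage, parlor]
Visit lobby; enqueue lab, vault → queue [chapel, garage, parlor, lab, vault]
Visit chapel; enqueue den, terrace → queue [garage, parlor, lab, vault, den, terrace]
Visit garage; enqueue cellar → queue [parlor, lab, vault, den, terrace, cellar]
Visit parlor; enqueue pantry → queue [lab, vault, den, terrace, cellar, pantry]
Visit lab; enqueue gym → queue [vault, den, terrace, cellar, pantry, gym]
Visit vault → queue [den, terrace, cellar, pantry, gym]
Visit den → queue [terrace, cellar, pantry, gym]
Visit terrace; enqueue attic → queue [cellar, pantry, gym, attic]
Visit cellar → queue [pantry, gym, attic]
Visit pantry; enqueue loft → queue [gym, attic, loft]
Visit gym → queue [attic, loft]
Visit attic → queue [loft]
Visit loft → queue []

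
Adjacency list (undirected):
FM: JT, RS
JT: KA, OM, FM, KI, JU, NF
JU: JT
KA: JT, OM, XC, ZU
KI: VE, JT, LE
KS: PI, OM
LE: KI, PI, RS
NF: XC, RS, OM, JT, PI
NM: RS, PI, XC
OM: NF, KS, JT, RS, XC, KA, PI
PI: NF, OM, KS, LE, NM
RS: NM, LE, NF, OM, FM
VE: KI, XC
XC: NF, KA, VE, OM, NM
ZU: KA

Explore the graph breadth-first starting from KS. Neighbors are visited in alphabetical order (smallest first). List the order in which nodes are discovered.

Visit KS; enqueue OM, PI → queue [OM, PI]
Visit OM; enqueue JT, KA, NF, RS, XC → queue [PI, JT, KA, NF, RS, XC]
Visit PI; enqueue LE, NM → queue [JT, KA, NF, RS, XC, LE, NM]
Visit JT; enqueue FM, JU, KI → queue [KA, NF, RS, XC, LE, NM, FM, JU, KI]
Visit KA; enqueue ZU → queue [NF, RS, XC, LE, NM, FM, JU, KI, ZU]
Visit NF → queue [RS, XC, LE, NM, FM, JU, KI, ZU]
Visit RS → queue [XC, LE, NM, FM, JU, KI, ZU]
Visit XC; enqueue VE → queue [LE, NM, FM, JU, KI, ZU, VE]
Visit LE → queue [NM, FM, JU, KI, ZU, VE]
Visit NM → queue [FM, JU, KI, ZU, VE]
Visit FM → queue [JU, KI, ZU, VE]
Visit JU → queue [KI, ZU, VE]
Visit KI → queue [ZU, VE]
Visit ZU → queue [VE]
Visit VE → queue []

KS, OM, PI, JT, KA, NF, RS, XC, LE, NM, FM, JU, KI, ZU, VE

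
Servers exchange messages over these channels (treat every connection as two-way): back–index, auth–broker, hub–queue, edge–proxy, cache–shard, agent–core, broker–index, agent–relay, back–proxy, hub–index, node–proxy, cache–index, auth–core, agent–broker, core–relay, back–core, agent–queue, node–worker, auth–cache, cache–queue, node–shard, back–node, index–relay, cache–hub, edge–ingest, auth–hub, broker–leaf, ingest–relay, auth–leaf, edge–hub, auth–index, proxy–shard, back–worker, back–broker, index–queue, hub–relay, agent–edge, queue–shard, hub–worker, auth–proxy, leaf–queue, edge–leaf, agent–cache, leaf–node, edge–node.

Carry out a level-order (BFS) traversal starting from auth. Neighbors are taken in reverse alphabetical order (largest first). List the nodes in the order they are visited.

Visit auth; enqueue proxy, leaf, index, hub, core, cache, broker → queue [proxy, leaf, index, hub, core, cache, broker]
Visit proxy; enqueue shard, node, edge, back → queue [leaf, index, hub, core, cache, broker, shard, node, edge, back]
Visit leaf; enqueue queue → queue [index, hub, core, cache, broker, shard, node, edge, back, queue]
Visit index; enqueue relay → queue [hub, core, cache, broker, shard, node, edge, back, queue, relay]
Visit hub; enqueue worker → queue [core, cache, broker, shard, node, edge, back, queue, relay, worker]
Visit core; enqueue agent → queue [cache, broker, shard, node, edge, back, queue, relay, worker, agent]
Visit cache → queue [broker, shard, node, edge, back, queue, relay, worker, agent]
Visit broker → queue [shard, node, edge, back, queue, relay, worker, agent]
Visit shard → queue [node, edge, back, queue, relay, worker, agent]
Visit node → queue [edge, back, queue, relay, worker, agent]
Visit edge; enqueue ingest → queue [back, queue, relay, worker, agent, ingest]
Visit back → queue [queue, relay, worker, agent, ingest]
Visit queue → queue [relay, worker, agent, ingest]
Visit relay → queue [worker, agent, ingest]
Visit worker → queue [agent, ingest]
Visit agent → queue [ingest]
Visit ingest → queue []

auth, proxy, leaf, index, hub, core, cache, broker, shard, node, edge, back, queue, relay, worker, agent, ingest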